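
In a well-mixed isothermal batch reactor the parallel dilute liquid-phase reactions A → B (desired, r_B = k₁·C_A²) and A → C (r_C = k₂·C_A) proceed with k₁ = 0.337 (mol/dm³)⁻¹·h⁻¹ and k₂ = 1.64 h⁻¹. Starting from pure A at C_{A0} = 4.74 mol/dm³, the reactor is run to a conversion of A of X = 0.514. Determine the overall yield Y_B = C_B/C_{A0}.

C_A = C_{A0}(1−X) = 2.304 mol/dm³.
Along a PFR/batch, dC_C/dC_A = −r_C/(r_B+r_C) = −k₂/(k₂+k₁·C_A).
Integrating from C_{A0} to C_A: C_C = (1.64/0.337)·ln[(1.64+0.337·4.74)/(1.64+0.337·2.30)] = 4.866·ln(3.237/2.416) = 1.424 mol/dm³.
Then C_B = (C_{A0}−C_A) − C_C = 2.436 − 1.424 = 1.013 mol/dm³.
Y_B = C_B/C_{A0} = 1.013/4.74 = 0.214.

0.214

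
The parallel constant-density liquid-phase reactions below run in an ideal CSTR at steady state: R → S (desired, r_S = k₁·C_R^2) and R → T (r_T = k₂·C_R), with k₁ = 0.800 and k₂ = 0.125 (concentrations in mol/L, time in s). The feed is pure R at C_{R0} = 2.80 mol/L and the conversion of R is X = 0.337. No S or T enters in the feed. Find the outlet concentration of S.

0.870 mol/L

Exit C_R = C_{R0}(1−X) = 2.80×0.663 = 1.856 mol/L.
In a CSTR the entire volume is at exit conditions, so r_S = 0.800×1.856^2 = 2.757 and r_T = 0.125×1.856 = 0.2321.
Fraction of consumed R going to S: r_S/(r_S+r_T) = 0.9224.
C_S = 0.9224·C_{R0}·X = 0.9224×2.80×0.337 = 0.870 mol/L.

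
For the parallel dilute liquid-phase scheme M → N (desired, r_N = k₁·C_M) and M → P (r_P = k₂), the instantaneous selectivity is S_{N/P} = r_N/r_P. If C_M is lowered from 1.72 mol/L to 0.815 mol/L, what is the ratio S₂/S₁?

0.474

S_{N/P} = (k₁/k₂)·C_M, so S₂/S₁ = (C_{M,2}/C_{M,1}).
= 0.815/1.72 = 0.474.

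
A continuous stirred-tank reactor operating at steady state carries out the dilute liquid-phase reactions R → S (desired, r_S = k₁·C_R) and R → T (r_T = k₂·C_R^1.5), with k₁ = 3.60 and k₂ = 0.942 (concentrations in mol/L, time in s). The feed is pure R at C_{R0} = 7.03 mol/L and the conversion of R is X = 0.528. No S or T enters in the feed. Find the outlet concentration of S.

2.51 mol/L

Exit C_R = C_{R0}(1−X) = 7.03×0.472 = 3.318 mol/L.
In a CSTR the entire volume is at exit conditions, so r_S = 3.60×3.318 = 11.95 and r_T = 0.942×3.318^1.5 = 5.694.
Fraction of consumed R going to S: r_S/(r_S+r_T) = 0.6772.
C_S = 0.6772·C_{R0}·X = 0.6772×7.03×0.528 = 2.51 mol/L.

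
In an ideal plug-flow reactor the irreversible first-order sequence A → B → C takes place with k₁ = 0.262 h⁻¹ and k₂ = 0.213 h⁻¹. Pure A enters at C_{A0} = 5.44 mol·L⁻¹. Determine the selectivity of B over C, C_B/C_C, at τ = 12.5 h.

For first-order series with pure A initially, C_B(τ) = k₁C_{A0}/(k₂−k₁)·(e^(−k₁τ) − e^(−k₂τ)).
e^(−k₁τ) = e^(−0.262×12.5) = e^(−3.275) = 0.03782; e^(−k₂τ) = e^(−2.663) = 0.06977.
C_B = 0.262×5.44/(0.213−0.262) × (0.03782−0.06977) = (-29.09)×(-0.03196) = 0.9295 mol·L⁻¹.
C_A = C_{A0}e^(−k₁τ) = 0.2057 mol·L⁻¹, so C_C = C_{A0}−C_A−C_B = 4.305 mol·L⁻¹; C_B/C_C = 0.216.

0.216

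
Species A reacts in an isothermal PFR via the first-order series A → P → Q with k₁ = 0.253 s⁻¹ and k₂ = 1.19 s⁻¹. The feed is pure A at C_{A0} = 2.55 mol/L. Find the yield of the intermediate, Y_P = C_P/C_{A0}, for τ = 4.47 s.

0.0858

For first-order series with pure A initially, C_P(τ) = k₁C_{A0}/(k₂−k₁)·(e^(−k₁τ) − e^(−k₂τ)).
e^(−k₁τ) = e^(−0.253×4.47) = e^(−1.131) = 0.3227; e^(−k₂τ) = e^(−5.319) = 0.004896.
C_P = 0.253×2.55/(1.19−0.253) × (0.3227−0.004896) = 0.6885×0.3178 = 0.2188 mol/L.
Y_P = C_P/C_{A0} = 0.2188/2.55 = 0.0858.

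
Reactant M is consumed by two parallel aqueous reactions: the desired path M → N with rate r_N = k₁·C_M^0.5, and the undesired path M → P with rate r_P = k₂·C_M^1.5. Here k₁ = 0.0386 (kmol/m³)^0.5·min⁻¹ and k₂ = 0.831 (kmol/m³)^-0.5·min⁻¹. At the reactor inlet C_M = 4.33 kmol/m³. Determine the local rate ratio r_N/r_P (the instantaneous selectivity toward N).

S_{N/P} = r_N/r_P = (k₁·C_M^0.5)/(k₂·C_M^1.5) = (k₁/k₂)·C_M⁻¹.
= (0.0386×4.330^0.5) / (0.831×4.330^1.5) = 0.08032/7.487 = 0.0107.

0.0107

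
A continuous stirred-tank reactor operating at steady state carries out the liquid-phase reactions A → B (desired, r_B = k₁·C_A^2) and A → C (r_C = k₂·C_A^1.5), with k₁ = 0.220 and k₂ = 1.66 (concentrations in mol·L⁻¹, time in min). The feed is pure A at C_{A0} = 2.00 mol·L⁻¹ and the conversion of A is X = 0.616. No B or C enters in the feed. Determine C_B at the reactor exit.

Exit C_A = C_{A0}(1−X) = 2.00×0.384 = 0.7680 mol·L⁻¹.
In a CSTR the entire volume is at exit conditions, so r_B = 0.220×0.7680^2 = 0.1298 and r_C = 1.66×0.7680^1.5 = 1.117.
Fraction of consumed A going to B: r_B/(r_B+r_C) = 0.1041.
C_B = 0.1041·C_{A0}·X = 0.1041×2.00×0.616 = 0.128 mol·L⁻¹.

0.128 mol·L⁻¹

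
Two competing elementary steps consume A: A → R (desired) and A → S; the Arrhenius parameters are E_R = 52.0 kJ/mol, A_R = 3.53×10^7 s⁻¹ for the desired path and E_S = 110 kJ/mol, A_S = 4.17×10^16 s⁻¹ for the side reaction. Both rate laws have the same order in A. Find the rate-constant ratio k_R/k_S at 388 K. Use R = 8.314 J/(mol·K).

0.0545

With equal orders, S_{R/S} = k_R/k_S = (A_R/A_S)·exp[(E_S−E_R)/(RT)].
(E_S−E_R)/(RT) = (110−52.0)×10³/(8.314×388) = 58000/3226 = 17.98.
k_R/k_S = (3.53×10^7/4.17×10^16)·exp(17.98) = 8.465×10^-10 × 6.435×10^7 = 0.0545.
Since E_R < E_S, lowering the temperature improves selectivity toward R.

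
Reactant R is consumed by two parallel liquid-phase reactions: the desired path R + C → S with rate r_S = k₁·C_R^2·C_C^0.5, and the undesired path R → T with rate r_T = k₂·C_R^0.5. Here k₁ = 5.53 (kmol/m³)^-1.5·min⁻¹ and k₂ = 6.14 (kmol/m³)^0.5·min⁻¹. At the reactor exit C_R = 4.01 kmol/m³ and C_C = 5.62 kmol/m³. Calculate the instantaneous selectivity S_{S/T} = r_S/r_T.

17.1

S_{S/T} = r_S/r_T = (k₁·C_R^2·C_C^0.5)/(k₂·C_R^0.5) = (k₁/k₂)·C_R^1.5·C_C^0.5.
= (5.53×4.010^2×5.620^0.5) / (6.14×4.010^0.5) = 210.8/12.30 = 17.1.
Since the desired path is higher order in R, keeping C_R high (PFR or concentrated feed) favours S.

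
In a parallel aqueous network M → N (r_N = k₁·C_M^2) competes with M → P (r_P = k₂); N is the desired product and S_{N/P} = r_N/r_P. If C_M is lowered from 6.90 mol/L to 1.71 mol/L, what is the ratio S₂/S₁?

0.0614

S_{N/P} = (k₁/k₂)·C_M^2, so S₂/S₁ = (C_{M,2}/C_{M,1})^2.
= (1.71/6.90)^2 = (0.2478)^2 = 0.0614.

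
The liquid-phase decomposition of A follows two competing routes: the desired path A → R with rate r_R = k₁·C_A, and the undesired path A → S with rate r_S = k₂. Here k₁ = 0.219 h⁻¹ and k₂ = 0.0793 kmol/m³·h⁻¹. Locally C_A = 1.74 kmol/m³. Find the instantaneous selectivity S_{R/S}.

S_{R/S} = r_R/r_S = (k₁·C_A)/(k₂) = (k₁/k₂)·C_A.
= (0.219×1.740) / (0.0793) = 0.3811/0.07930 = 4.81.
Since the desired path is higher order in A, keeping C_A high (PFR or concentrated feed) favours R.

4.81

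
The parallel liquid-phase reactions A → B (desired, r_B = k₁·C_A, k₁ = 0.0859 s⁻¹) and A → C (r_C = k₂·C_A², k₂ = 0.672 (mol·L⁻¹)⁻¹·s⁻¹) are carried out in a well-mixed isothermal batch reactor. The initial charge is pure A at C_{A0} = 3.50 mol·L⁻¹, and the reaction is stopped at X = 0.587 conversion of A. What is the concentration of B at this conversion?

C_A = C_{A0}(1−X) = 1.446 mol·L⁻¹.
Along a PFR/batch, dC_B/dC_A = −r_B/(r_B+r_C) = −k₁/(k₁+k₂·C_A).
Integrating from C_{A0} to C_A: C_B = (0.0859/0.672)·ln[(0.0859+0.672·3.50)/(0.0859+0.672·1.45)] = 0.1278·ln(2.438/1.057) = 0.1068 mol·L⁻¹.

0.107 mol·L⁻¹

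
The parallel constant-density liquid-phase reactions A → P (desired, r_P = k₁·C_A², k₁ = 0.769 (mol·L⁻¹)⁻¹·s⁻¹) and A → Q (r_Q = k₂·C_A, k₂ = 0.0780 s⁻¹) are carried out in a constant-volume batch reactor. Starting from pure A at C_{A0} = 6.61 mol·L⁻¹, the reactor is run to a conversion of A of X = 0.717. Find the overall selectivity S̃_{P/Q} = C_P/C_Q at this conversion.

37.2

C_A = C_{A0}(1−X) = 1.871 mol·L⁻¹.
Along a PFR/batch, dC_Q/dC_A = −r_Q/(r_P+r_Q) = −k₂/(k₂+k₁·C_A).
Integrating from C_{A0} to C_A: C_Q = (0.0780/0.769)·ln[(0.0780+0.769·6.61)/(0.0780+0.769·1.87)] = 0.1014·ln(5.161/1.517) = 0.1242 mol·L⁻¹.
Then C_P = (C_{A0}−C_A) − C_Q = 4.739 − 0.1242 = 4.615 mol·L⁻¹.
S̃_{P/Q} = C_P/C_Q = 4.615/0.1242 = 37.2.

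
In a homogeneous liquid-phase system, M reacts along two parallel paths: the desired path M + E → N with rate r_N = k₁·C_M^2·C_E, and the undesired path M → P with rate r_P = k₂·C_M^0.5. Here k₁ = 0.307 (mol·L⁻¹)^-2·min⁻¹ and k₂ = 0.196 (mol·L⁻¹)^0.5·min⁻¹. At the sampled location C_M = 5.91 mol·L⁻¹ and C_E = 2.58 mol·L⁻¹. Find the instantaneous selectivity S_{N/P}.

S_{N/P} = r_N/r_P = (k₁·C_M^2·C_E)/(k₂·C_M^0.5) = (k₁/k₂)·C_M^1.5·C_E.
= (0.307×5.910^2×2.580) / (0.196×5.910^0.5) = 27.67/0.4765 = 58.1.

58.1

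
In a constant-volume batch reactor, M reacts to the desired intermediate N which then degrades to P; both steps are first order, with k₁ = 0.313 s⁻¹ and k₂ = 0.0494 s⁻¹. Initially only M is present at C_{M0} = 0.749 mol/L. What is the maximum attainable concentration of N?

For a first-order series the maximum intermediate yield is C_{N,max}/C_{M0} = (k₁/k₂)^[k₂/(k₂−k₁)].
= (0.313/0.0494)^(0.0494/(0.0494−0.313)) = (6.336)^(-0.1874) = 0.7075.
C_{N,max} = 0.7075×0.749 = 0.530 mol/L.

0.530 mol/L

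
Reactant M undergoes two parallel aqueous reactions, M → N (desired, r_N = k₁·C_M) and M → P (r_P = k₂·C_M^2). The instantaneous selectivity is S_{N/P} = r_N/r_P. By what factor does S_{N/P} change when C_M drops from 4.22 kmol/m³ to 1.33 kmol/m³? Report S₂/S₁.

S_{N/P} = (k₁/k₂)·C_M⁻¹, so S₂/S₁ = (C_{M,2}/C_{M,1})⁻¹.
= 4.22/1.33 = 3.17.
Selectivity toward N rises as C_M falls — low-concentration operation is favoured.

3.17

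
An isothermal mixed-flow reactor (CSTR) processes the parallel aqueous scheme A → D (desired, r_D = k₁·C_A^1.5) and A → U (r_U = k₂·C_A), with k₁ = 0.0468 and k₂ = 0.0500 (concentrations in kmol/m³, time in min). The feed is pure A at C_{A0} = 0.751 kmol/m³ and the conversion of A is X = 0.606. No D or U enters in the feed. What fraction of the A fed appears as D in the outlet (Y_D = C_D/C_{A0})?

Exit C_A = C_{A0}(1−X) = 0.751×0.394 = 0.2959 kmol/m³.
In a CSTR the entire volume is at exit conditions, so r_D = 0.0468×0.2959^1.5 = 0.007533 and r_U = 0.0500×0.2959 = 0.01479.
Fraction of consumed A going to D: r_D/(r_D+r_U) = 0.3374.
C_D = 0.3374·C_{A0}·X = 0.3374×0.751×0.606 = 0.154 kmol/m³; Y_D = C_D/C_{A0} = 0.204.

0.204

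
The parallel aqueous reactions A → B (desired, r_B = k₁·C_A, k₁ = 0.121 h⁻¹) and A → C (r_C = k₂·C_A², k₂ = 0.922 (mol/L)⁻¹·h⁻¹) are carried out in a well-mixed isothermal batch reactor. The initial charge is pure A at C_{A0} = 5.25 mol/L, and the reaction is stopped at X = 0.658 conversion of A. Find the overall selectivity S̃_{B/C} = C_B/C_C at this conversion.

C_A = C_{A0}(1−X) = 1.795 mol/L.
Along a PFR/batch, dC_B/dC_A = −r_B/(r_B+r_C) = −k₁/(k₁+k₂·C_A).
Integrating from C_{A0} to C_A: C_B = (0.121/0.922)·ln[(0.121+0.922·5.25)/(0.121+0.922·1.80)] = 0.1312·ln(4.962/1.776) = 0.1348 mol/L.
C_C = (C_{A0}−C_A)−C_B = 3.320 mol/L; S̃_{B/C} = 0.1348/3.320 = 0.0406.

0.0406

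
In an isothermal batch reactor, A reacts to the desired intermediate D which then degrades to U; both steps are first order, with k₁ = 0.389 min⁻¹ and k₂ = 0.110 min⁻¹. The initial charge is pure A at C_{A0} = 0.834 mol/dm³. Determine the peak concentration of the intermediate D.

0.507 mol/dm³

At the optimum, C_{D,max}/C_{A0} = (k₁/k₂)^[k₂/(k₂−k₁)].
= (0.389/0.110)^(0.110/(0.110−0.389)) = (3.536)^(-0.3943) = 0.6077.
C_{D,max} = 0.6077×0.834 = 0.507 mol/dm³.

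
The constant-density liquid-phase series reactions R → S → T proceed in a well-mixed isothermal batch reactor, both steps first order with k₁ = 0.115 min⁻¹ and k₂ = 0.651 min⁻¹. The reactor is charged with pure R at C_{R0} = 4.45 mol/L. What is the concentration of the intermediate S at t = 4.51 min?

For first-order series with pure R initially, C_S(t) = k₁C_{R0}/(k₂−k₁)·(e^(−k₁t) − e^(−k₂t)).
e^(−k₁t) = e^(−0.115×4.51) = e^(−0.5186) = 0.5953; e^(−k₂t) = e^(−2.936) = 0.05308.
C_S = 0.115×4.45/(0.651−0.115) × (0.5953−0.05308) = 0.9548×0.5422 = 0.5177 mol/L.

0.518 mol/L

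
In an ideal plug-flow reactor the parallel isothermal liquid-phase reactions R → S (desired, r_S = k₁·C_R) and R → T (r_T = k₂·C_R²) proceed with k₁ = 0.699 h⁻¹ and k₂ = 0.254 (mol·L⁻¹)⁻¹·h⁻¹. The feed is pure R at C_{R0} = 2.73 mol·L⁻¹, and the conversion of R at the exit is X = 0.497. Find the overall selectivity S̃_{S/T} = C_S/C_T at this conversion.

C_R = C_{R0}(1−X) = 1.373 mol·L⁻¹.
Along a PFR/batch, dC_S/dC_R = −r_S/(r_S+r_T) = −k₁/(k₁+k₂·C_R).
Integrating from C_{R0} to C_R: C_S = (0.699/0.254)·ln[(0.699+0.254·2.73)/(0.699+0.254·1.37)] = 2.752·ln(1.392/1.048) = 0.7825 mol·L⁻¹.
C_T = (C_{R0}−C_R)−C_S = 0.5743 mol·L⁻¹; S̃_{S/T} = 0.7825/0.5743 = 1.36.

1.36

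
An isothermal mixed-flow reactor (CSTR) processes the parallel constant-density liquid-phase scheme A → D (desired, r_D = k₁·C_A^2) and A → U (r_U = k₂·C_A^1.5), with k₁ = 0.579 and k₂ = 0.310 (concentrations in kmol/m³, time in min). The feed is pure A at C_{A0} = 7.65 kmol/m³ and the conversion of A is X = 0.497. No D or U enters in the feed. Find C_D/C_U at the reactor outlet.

3.66

Exit C_A = C_{A0}(1−X) = 7.65×0.503 = 3.848 kmol/m³.
A CSTR operates uniformly at the exit composition, giving r_D = 8.573 and r_U = 2.340 (each k·C_A^n at C_A = 3.848).
Overall selectivity = C_D/C_U = r_Dτ/(r_Uτ) = r_D/r_U = 3.66.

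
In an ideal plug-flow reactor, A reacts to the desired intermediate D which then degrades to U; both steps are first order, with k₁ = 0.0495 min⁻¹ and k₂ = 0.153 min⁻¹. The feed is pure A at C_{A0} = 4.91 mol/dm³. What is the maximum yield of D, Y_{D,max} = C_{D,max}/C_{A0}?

Evaluating C_D at τ_opt = ln(k₂/k₁)/(k₂−k₁) gives C_{D,max}/C_{A0} = (k₁/k₂)^[k₂/(k₂−k₁)].
= (0.0495/0.153)^(0.153/(0.153−0.0495)) = (0.3235)^(1.478) = 0.1886.

0.189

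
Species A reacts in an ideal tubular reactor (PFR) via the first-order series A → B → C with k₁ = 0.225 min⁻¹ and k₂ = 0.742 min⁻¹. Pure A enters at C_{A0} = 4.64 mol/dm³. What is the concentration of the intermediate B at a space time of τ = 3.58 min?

The intermediate concentration in a first-order A→B→C sequence is C_B = k₁C_{A0}(e^(−k₁τ) − e^(−k₂τ))/(k₂−k₁).
e^(−k₁τ) = e^(−0.225×3.58) = e^(−0.8055) = 0.4469; e^(−k₂τ) = e^(−2.656) = 0.07020.
C_B = 0.225×4.64/(0.742−0.225) × (0.4469−0.07020) = 2.019×0.3767 = 0.7606 mol/dm³.

0.761 mol/dm³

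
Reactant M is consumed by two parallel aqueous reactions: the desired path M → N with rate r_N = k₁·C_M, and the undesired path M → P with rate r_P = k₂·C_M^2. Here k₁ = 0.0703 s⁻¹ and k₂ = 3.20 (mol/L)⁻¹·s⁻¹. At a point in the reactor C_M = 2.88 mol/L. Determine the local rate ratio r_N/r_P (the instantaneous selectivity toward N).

S_{N/P} = r_N/r_P = (k₁·C_M)/(k₂·C_M^2) = (k₁/k₂)·C_M⁻¹.
= (0.0703×2.880) / (3.20×2.880^2) = 0.2025/26.54 = 0.00763.

0.00763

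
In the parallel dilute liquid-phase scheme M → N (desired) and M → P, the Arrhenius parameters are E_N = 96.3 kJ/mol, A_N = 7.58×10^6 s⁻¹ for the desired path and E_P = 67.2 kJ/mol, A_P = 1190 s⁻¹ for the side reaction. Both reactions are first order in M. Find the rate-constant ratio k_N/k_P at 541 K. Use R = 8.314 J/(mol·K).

With equal orders, S_{N/P} = k_N/k_P = (A_N/A_P)·exp[(E_P−E_N)/(RT)].
(E_P−E_N)/(RT) = (67.2−96.3)×10³/(8.314×541) = -29100/4498 = -6.470.
k_N/k_P = (7.58×10^6/1190)·exp(-6.470) = 6370 × 0.001550 = 9.87.

9.87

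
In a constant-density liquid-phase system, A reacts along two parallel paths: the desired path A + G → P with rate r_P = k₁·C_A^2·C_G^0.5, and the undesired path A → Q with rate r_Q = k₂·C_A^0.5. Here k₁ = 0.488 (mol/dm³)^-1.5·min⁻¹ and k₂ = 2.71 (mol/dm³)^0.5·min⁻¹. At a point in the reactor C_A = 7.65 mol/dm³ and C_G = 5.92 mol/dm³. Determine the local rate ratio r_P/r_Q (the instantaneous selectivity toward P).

9.27

S_{P/Q} = r_P/r_Q = (k₁·C_A^2·C_G^0.5)/(k₂·C_A^0.5) = (k₁/k₂)·C_A^1.5·C_G^0.5.
= (0.488×7.650^2×5.920^0.5) / (2.71×7.650^0.5) = 69.49/7.495 = 9.27.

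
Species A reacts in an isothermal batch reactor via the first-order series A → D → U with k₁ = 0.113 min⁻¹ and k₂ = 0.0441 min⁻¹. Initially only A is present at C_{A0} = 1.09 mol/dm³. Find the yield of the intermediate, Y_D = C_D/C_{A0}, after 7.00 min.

Solving the coupled first-order balances gives C_D(t) = [k₁/(k₂−k₁)]·C_{A0}·(e^(−k₁t) − e^(−k₂t)).
e^(−k₁t) = e^(−0.113×7.00) = e^(−0.7910) = 0.4534; e^(−k₂t) = e^(−0.3087) = 0.7344.
C_D = 0.113×1.09/(0.0441−0.113) × (0.4534−0.7344) = (-1.788)×(-0.2810) = 0.5024 mol/dm³.
Y_D = C_D/C_{A0} = 0.5024/1.09 = 0.461.

0.461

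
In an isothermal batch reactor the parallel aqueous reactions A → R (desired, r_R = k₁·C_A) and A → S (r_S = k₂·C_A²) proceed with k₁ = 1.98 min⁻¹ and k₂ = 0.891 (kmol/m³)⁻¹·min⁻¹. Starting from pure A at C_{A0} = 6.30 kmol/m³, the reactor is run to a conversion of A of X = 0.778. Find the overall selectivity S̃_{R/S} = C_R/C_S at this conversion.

0.634

C_A = C_{A0}(1−X) = 1.399 kmol/m³.
Along a PFR/batch, dC_R/dC_A = −r_R/(r_R+r_S) = −k₁/(k₁+k₂·C_A).
Integrating from C_{A0} to C_A: C_R = (1.98/0.891)·ln[(1.98+0.891·6.30)/(1.98+0.891·1.40)] = 2.222·ln(7.593/3.226) = 1.902 kmol/m³.
C_S = (C_{A0}−C_A)−C_R = 2.999 kmol/m³; S̃_{R/S} = 1.902/2.999 = 0.634.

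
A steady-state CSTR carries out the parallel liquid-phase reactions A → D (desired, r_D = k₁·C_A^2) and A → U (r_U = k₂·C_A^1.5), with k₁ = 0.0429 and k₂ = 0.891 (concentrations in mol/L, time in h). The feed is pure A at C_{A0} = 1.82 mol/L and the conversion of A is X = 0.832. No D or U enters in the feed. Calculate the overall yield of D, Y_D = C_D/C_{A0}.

0.0216

Exit C_A = C_{A0}(1−X) = 1.82×0.168 = 0.3058 mol/L.
In a CSTR the entire volume is at exit conditions, so r_D = 0.0429×0.3058^2 = 0.004011 and r_U = 0.891×0.3058^1.5 = 0.1506.
Fraction of consumed A going to D: r_D/(r_D+r_U) = 0.02593.
C_D = 0.02593·C_{A0}·X = 0.02593×1.82×0.832 = 0.0393 mol/L; Y_D = C_D/C_{A0} = 0.0216.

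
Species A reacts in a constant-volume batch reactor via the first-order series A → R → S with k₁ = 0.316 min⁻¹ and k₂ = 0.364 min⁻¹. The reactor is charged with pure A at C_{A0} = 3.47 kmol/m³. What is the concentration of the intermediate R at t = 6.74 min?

For first-order series with pure A initially, C_R(t) = k₁C_{A0}/(k₂−k₁)·(e^(−k₁t) − e^(−k₂t)).
e^(−k₁t) = e^(−0.316×6.74) = e^(−2.130) = 0.1189; e^(−k₂t) = e^(−2.453) = 0.08600.
C_R = 0.316×3.47/(0.364−0.316) × (0.1189−0.08600) = 22.84×0.03285 = 0.7505 kmol/m³.

0.750 kmol/m³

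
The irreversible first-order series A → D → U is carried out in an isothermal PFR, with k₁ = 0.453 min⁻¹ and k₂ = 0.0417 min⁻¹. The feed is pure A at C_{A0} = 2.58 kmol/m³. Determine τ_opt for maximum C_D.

5.80 min

The intermediate peaks when r₁ = r₂, i.e. k₁e^(−k₁τ) = k₂e^(−k₂τ), giving τ_opt = ln(k₂/k₁)/(k₂−k₁).
= ln(0.0417/0.453)/(0.0417−0.453) = ln(0.09205)/-0.4113 = -2.385/-0.4113 = 5.80 min.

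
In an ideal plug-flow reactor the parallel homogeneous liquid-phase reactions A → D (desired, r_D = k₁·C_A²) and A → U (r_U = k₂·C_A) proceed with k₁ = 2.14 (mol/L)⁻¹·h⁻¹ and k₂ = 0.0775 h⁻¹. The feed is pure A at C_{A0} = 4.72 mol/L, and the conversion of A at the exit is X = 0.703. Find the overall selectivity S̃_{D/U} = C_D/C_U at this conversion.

75.6

C_A = C_{A0}(1−X) = 1.402 mol/L.
Along a PFR/batch, dC_U/dC_A = −r_U/(r_D+r_U) = −k₂/(k₂+k₁·C_A).
Integrating from C_{A0} to C_A: C_U = (0.0775/2.14)·ln[(0.0775+2.14·4.72)/(0.0775+2.14·1.40)] = 0.03621·ln(10.18/3.077) = 0.04332 mol/L.
Then C_D = (C_{A0}−C_A) − C_U = 3.318 − 0.04332 = 3.275 mol/L.
S̃_{D/U} = C_D/C_U = 3.275/0.04332 = 75.6.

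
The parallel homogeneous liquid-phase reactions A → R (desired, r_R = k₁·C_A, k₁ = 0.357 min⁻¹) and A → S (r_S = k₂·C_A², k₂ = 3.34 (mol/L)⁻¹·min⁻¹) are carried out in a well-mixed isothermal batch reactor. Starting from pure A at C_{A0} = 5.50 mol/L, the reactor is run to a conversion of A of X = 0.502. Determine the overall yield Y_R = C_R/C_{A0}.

0.0132

C_A = C_{A0}(1−X) = 2.739 mol/L.
Along a PFR/batch, dC_R/dC_A = −r_R/(r_R+r_S) = −k₁/(k₁+k₂·C_A).
Integrating from C_{A0} to C_A: C_R = (0.357/3.34)·ln[(0.357+3.34·5.50)/(0.357+3.34·2.74)] = 0.1069·ln(18.73/9.505) = 0.07248 mol/L.
Y_R = C_R/C_{A0} = 0.07248/5.50 = 0.0132.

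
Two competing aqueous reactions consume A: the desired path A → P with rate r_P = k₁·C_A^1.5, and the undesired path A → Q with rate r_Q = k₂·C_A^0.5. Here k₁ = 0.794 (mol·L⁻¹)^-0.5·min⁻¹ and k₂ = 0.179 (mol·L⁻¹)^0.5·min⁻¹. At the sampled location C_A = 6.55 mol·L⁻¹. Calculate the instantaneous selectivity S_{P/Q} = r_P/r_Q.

S_{P/Q} = r_P/r_Q = (k₁·C_A^1.5)/(k₂·C_A^0.5) = (k₁/k₂)·C_A.
= (0.794×6.550^1.5) / (0.179×6.550^0.5) = 13.31/0.4581 = 29.1.

29.1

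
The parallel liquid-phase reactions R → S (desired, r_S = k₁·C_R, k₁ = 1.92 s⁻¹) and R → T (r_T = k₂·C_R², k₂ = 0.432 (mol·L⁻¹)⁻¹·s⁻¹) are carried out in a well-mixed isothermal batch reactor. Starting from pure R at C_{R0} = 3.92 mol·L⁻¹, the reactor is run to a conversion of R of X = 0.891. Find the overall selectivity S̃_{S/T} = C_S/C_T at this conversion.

2.20

C_R = C_{R0}(1−X) = 0.4273 mol·L⁻¹.
Along a PFR/batch, dC_S/dC_R = −r_S/(r_S+r_T) = −k₁/(k₁+k₂·C_R).
Integrating from C_{R0} to C_R: C_S = (1.92/0.432)·ln[(1.92+0.432·3.92)/(1.92+0.432·0.427)] = 4.444·ln(3.613/2.105) = 2.402 mol·L⁻¹.
C_T = (C_{R0}−C_R)−C_S = 1.090 mol·L⁻¹; S̃_{S/T} = 2.402/1.090 = 2.20.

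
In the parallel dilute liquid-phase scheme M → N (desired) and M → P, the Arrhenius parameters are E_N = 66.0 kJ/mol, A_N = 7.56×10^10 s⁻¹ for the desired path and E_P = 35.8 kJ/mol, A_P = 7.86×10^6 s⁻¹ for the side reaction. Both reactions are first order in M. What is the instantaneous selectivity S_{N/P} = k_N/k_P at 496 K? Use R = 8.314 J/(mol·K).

6.35

k_N/k_P = (A_N/A_P)·exp[−(E_N−E_P)/(RT)] = (A_N/A_P)·exp[(E_P−E_N)/(RT)].
(E_P−E_N)/(RT) = (35.8−66.0)×10³/(8.314×496) = -30200/4124 = -7.323.
k_N/k_P = (7.56×10^10/7.86×10^6)·exp(-7.323) = 9618 × 6.599×10^-4 = 6.35.
Since E_N > E_P, raising the temperature improves selectivity toward N.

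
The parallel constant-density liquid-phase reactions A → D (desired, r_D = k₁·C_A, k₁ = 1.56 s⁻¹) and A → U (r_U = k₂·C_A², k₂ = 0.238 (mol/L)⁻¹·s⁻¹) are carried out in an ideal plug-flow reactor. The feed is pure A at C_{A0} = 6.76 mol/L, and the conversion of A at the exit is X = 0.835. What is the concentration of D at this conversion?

3.62 mol/L

C_A = C_{A0}(1−X) = 1.115 mol/L.
Along a PFR/batch, dC_D/dC_A = −r_D/(r_D+r_U) = −k₁/(k₁+k₂·C_A).
Integrating from C_{A0} to C_A: C_D = (1.56/0.238)·ln[(1.56+0.238·6.76)/(1.56+0.238·1.12)] = 6.555·ln(3.169/1.825) = 3.615 mol/L.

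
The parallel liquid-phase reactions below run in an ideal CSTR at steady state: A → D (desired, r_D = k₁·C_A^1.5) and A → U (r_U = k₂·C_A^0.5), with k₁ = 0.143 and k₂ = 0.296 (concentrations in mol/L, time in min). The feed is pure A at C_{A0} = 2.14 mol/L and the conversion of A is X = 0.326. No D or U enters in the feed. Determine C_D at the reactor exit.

Exit C_A = C_{A0}(1−X) = 2.14×0.674 = 1.442 mol/L.
Rates in a CSTR are evaluated at the outlet concentration: r_D = 0.143×1.442^1.5 = 0.2477, r_U = 0.296×1.442^0.5 = 0.3555.
Fraction of consumed A going to D: r_D/(r_D+r_U) = 0.4107.
C_D = 0.4107·C_{A0}·X = 0.4107×2.14×0.326 = 0.286 mol/L.

0.286 mol/L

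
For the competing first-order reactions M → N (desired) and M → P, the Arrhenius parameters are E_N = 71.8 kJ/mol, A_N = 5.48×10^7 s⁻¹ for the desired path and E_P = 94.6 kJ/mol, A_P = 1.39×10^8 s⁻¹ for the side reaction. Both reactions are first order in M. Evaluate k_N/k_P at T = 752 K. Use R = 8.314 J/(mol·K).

15.1

Since both paths have the same order in M, the concentration cancels and S_{N/P} = k_N/k_P = (A_N/A_P)·exp[(E_P−E_N)/(RT)].
(E_P−E_N)/(RT) = (94.6−71.8)×10³/(8.314×752) = 22800/6252 = 3.647.
k_N/k_P = (5.48×10^7/1.39×10^8)·exp(3.647) = 0.3942 × 38.35 = 15.1.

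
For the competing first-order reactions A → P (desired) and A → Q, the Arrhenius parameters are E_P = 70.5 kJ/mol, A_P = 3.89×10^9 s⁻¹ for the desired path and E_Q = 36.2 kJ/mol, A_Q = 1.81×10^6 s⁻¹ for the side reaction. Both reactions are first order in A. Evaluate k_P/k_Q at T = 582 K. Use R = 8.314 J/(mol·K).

With equal orders, S_{P/Q} = k_P/k_Q = (A_P/A_Q)·exp[(E_Q−E_P)/(RT)].
(E_Q−E_P)/(RT) = (36.2−70.5)×10³/(8.314×582) = -34300/4839 = -7.089.
k_P/k_Q = (3.89×10^9/1.81×10^6)·exp(-7.089) = 2149 × 8.346×10^-4 = 1.79.
Since E_P > E_Q, raising the temperature improves selectivity toward P.

1.79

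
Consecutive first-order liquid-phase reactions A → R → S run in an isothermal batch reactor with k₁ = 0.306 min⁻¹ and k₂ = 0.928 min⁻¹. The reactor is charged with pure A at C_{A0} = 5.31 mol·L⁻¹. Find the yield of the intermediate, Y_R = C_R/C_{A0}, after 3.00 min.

Solving the coupled first-order balances gives C_R(t) = [k₁/(k₂−k₁)]·C_{A0}·(e^(−k₁t) − e^(−k₂t)).
e^(−k₁t) = e^(−0.306×3.00) = e^(−0.9180) = 0.3993; e^(−k₂t) = e^(−2.784) = 0.06179.
C_R = 0.306×5.31/(0.928−0.306) × (0.3993−0.06179) = 2.612×0.3375 = 0.8817 mol·L⁻¹.
Y_R = C_R/C_{A0} = 0.8817/5.31 = 0.166.

0.166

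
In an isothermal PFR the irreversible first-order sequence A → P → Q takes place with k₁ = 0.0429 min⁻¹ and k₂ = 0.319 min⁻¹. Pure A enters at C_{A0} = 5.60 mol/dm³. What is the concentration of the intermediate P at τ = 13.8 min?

0.471 mol/dm³

The intermediate concentration in a first-order A→B→C sequence is C_P = k₁C_{A0}(e^(−k₁τ) − e^(−k₂τ))/(k₂−k₁).
e^(−k₁τ) = e^(−0.0429×13.8) = e^(−0.5920) = 0.5532; e^(−k₂τ) = e^(−4.402) = 0.01225.
C_P = 0.0429×5.60/(0.319−0.0429) × (0.5532−0.01225) = 0.8701×0.5410 = 0.4707 mol/dm³.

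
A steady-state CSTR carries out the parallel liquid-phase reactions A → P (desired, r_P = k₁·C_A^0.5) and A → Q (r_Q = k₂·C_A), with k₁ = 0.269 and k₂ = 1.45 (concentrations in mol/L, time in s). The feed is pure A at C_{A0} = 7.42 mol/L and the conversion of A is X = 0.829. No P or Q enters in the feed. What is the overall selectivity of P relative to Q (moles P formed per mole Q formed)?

Exit C_A = C_{A0}(1−X) = 7.42×0.171 = 1.269 mol/L.
Rates in a CSTR are evaluated at the outlet concentration: r_P = 0.269×1.269^0.5 = 0.3030, r_Q = 1.45×1.269 = 1.840.
Overall selectivity = C_P/C_Q = r_Pτ/(r_Qτ) = r_P/r_Q = 0.165.

0.165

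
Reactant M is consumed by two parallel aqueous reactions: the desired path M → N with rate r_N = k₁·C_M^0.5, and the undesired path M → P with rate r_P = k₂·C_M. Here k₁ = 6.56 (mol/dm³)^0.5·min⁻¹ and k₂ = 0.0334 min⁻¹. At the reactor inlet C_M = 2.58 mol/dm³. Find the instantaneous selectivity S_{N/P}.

122

S_{N/P} = r_N/r_P = (k₁·C_M^0.5)/(k₂·C_M) = (k₁/k₂)·C_M^-0.5.
= (6.56×2.580^0.5) / (0.0334×2.580) = 10.54/0.08617 = 122.
The undesired path is higher order in M, so low C_M (CSTR or dilute feed) favours N.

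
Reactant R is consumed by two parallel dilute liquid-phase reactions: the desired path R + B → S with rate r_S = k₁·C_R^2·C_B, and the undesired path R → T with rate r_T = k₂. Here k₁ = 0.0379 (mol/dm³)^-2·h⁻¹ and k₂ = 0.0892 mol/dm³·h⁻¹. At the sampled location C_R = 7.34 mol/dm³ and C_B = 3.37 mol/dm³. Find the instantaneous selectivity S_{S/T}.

S_{S/T} = r_S/r_T = (k₁·C_R^2·C_B)/(k₂) = (k₁/k₂)·C_R^2·C_B.
= (0.0379×7.340^2×3.370) / (0.0892) = 6.881/0.08920 = 77.1.
Since the desired path is higher order in R, keeping C_R high (PFR or concentrated feed) favours S.

77.1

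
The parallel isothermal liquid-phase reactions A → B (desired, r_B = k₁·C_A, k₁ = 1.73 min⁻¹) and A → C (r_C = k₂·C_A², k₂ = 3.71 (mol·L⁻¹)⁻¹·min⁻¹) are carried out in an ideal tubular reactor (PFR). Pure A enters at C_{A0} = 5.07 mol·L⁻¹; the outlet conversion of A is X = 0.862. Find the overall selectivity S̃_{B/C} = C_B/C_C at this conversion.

C_A = C_{A0}(1−X) = 0.6997 mol·L⁻¹.
Along a PFR/batch, dC_B/dC_A = −r_B/(r_B+r_C) = −k₁/(k₁+k₂·C_A).
Integrating from C_{A0} to C_A: C_B = (1.73/3.71)·ln[(1.73+3.71·5.07)/(1.73+3.71·0.700)] = 0.4663·ln(20.54/4.326) = 0.7264 mol·L⁻¹.
C_C = (C_{A0}−C_A)−C_B = 3.644 mol·L⁻¹; S̃_{B/C} = 0.7264/3.644 = 0.199.

0.199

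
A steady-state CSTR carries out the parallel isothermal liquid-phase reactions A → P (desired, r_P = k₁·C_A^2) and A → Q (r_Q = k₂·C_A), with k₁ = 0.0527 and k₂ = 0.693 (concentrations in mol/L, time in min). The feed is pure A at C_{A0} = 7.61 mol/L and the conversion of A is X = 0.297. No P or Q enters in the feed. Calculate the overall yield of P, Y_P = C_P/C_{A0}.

Exit C_A = C_{A0}(1−X) = 7.61×0.703 = 5.350 mol/L.
In a CSTR the entire volume is at exit conditions, so r_P = 0.0527×5.350^2 = 1.508 and r_Q = 0.693×5.350 = 3.707.
Fraction of consumed A going to P: r_P/(r_P+r_Q) = 0.2892.
C_P = 0.2892·C_{A0}·X = 0.2892×7.61×0.297 = 0.654 mol/L; Y_P = C_P/C_{A0} = 0.0859.

0.0859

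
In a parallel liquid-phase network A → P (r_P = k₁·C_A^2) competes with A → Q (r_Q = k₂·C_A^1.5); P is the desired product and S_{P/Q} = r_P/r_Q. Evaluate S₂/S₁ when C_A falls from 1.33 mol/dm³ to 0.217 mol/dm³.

S_{P/Q} = (k₁/k₂)·C_A^0.5, so S₂/S₁ = (C_{A,2}/C_{A,1})^0.5.
= (0.217/1.33)^0.5 = (0.1632)^0.5 = 0.404.
Selectivity toward P falls as C_A falls — high-concentration operation is favoured.

0.404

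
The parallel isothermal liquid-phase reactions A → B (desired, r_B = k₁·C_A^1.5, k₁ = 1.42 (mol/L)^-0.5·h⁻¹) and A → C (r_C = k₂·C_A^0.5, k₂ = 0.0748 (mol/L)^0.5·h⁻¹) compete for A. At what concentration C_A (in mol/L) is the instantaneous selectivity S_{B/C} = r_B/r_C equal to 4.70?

S_{B/C} = (k₁/k₂)·C_A ⇒ C_A = S·k₂/k₁.
= 4.70×0.0748/1.42 = 0.248 mol/L.

0.248 mol/L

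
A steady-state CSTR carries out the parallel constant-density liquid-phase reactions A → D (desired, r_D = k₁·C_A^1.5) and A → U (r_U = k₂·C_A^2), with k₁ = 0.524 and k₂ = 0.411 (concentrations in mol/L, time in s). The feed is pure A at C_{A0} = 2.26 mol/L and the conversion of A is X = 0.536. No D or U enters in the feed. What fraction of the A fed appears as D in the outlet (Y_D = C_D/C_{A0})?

0.297

Exit C_A = C_{A0}(1−X) = 2.26×0.464 = 1.049 mol/L.
Rates in a CSTR are evaluated at the outlet concentration: r_D = 0.524×1.049^1.5 = 0.5627, r_U = 0.411×1.049^2 = 0.4520.
Fraction of consumed A going to D: r_D/(r_D+r_U) = 0.5546.
C_D = 0.5546·C_{A0}·X = 0.5546×2.26×0.536 = 0.672 mol/L; Y_D = C_D/C_{A0} = 0.297.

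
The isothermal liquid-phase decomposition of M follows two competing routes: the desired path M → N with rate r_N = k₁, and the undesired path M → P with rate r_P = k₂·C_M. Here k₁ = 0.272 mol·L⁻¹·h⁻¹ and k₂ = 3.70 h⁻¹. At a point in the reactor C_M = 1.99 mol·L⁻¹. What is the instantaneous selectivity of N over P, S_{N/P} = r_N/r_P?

0.0369

S_{N/P} = r_N/r_P = (k₁)/(k₂·C_M) = (k₁/k₂)·C_M⁻¹.
= (0.272) / (3.70×1.990) = 0.2720/7.363 = 0.0369.
The undesired path is higher order in M, so low C_M (CSTR or dilute feed) favours N.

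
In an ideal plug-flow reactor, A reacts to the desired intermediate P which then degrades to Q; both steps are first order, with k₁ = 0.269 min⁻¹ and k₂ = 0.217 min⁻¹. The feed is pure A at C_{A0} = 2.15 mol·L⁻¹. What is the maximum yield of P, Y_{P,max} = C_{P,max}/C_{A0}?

0.408

At the optimum, C_{P,max}/C_{A0} = (k₁/k₂)^[k₂/(k₂−k₁)].
= (0.269/0.217)^(0.217/(0.217−0.269)) = (1.240)^(-4.173) = 0.4080.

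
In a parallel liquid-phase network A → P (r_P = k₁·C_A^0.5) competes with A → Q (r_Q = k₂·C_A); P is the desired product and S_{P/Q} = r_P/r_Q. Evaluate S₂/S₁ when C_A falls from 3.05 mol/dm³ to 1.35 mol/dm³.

1.50

S_{P/Q} = (k₁/k₂)·C_A^-0.5, so S₂/S₁ = (C_{A,2}/C_{A,1})^-0.5.
= (1.35/3.05)^(-0.5) = (0.4426)^(-0.5) = 1.50.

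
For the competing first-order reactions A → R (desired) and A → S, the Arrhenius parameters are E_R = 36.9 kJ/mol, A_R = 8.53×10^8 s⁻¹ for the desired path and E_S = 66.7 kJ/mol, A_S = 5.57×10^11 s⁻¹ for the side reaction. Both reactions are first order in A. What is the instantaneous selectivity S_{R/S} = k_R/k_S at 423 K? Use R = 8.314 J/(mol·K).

Since both paths have the same order in A, the concentration cancels and S_{R/S} = k_R/k_S = (A_R/A_S)·exp[(E_S−E_R)/(RT)].
(E_S−E_R)/(RT) = (66.7−36.9)×10³/(8.314×423) = 29800/3517 = 8.474.
k_R/k_S = (8.53×10^8/5.57×10^11)·exp(8.474) = 0.001531 × 4787 = 7.33.

7.33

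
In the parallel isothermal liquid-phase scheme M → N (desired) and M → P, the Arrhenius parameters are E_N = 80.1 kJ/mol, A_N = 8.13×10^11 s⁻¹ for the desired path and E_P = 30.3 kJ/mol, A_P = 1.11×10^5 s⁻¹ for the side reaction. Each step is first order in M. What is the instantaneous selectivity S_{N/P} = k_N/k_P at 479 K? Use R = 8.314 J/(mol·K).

27.2

k_N/k_P = (A_N/A_P)·exp[−(E_N−E_P)/(RT)] = (A_N/A_P)·exp[(E_P−E_N)/(RT)].
(E_P−E_N)/(RT) = (30.3−80.1)×10³/(8.314×479) = -49800/3982 = -12.51.
k_N/k_P = (8.13×10^11/1.11×10^5)·exp(-12.51) = 7.324×10^6 × 3.708×10^-6 = 27.2.
Since E_N > E_P, raising the temperature improves selectivity toward N.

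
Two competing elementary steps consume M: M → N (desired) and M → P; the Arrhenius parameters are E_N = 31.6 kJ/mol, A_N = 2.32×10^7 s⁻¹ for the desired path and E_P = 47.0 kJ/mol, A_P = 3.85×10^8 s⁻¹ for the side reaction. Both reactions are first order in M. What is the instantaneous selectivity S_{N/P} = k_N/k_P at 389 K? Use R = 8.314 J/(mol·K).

7.05

k_N/k_P = (A_N/A_P)·exp[−(E_N−E_P)/(RT)] = (A_N/A_P)·exp[(E_P−E_N)/(RT)].
(E_P−E_N)/(RT) = (47.0−31.6)×10³/(8.314×389) = 15400/3234 = 4.762.
k_N/k_P = (2.32×10^7/3.85×10^8)·exp(4.762) = 0.06026 × 116.9 = 7.05.
Since E_N < E_P, lowering the temperature improves selectivity toward N.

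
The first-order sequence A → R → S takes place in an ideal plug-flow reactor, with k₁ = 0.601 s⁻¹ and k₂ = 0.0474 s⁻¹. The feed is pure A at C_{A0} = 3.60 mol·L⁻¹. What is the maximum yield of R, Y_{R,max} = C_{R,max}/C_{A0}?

Evaluating C_R at τ_opt = ln(k₂/k₁)/(k₂−k₁) gives C_{R,max}/C_{A0} = (k₁/k₂)^[k₂/(k₂−k₁)].
= (0.601/0.0474)^(0.0474/(0.0474−0.601)) = (12.68)^(-0.08562) = 0.8045.

0.805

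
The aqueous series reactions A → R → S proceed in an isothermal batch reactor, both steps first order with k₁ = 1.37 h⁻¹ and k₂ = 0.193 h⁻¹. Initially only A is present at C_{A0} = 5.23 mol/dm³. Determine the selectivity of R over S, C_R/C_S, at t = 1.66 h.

4.22

The intermediate concentration in a first-order A→B→C sequence is C_R = k₁C_{A0}(e^(−k₁t) − e^(−k₂t))/(k₂−k₁).
e^(−k₁t) = e^(−1.37×1.66) = e^(−2.274) = 0.1029; e^(−k₂t) = e^(−0.3204) = 0.7259.
C_R = 1.37×5.23/(0.193−1.37) × (0.1029−0.7259) = (-6.088)×(-0.6230) = 3.793 mol/dm³.
C_A = C_{A0}e^(−k₁t) = 0.5381 mol/dm³, so C_S = C_{A0}−C_A−C_R = 0.8994 mol/dm³; C_R/C_S = 4.22.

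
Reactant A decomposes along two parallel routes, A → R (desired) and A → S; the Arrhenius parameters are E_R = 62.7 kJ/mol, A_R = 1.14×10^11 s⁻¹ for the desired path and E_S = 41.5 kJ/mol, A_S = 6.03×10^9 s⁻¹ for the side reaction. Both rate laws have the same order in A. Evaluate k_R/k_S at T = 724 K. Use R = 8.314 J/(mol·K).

0.558

With equal orders, S_{R/S} = k_R/k_S = (A_R/A_S)·exp[(E_S−E_R)/(RT)].
(E_S−E_R)/(RT) = (41.5−62.7)×10³/(8.314×724) = -21200/6019 = -3.522.
k_R/k_S = (1.14×10^11/6.03×10^9)·exp(-3.522) = 18.91 × 0.02954 = 0.558.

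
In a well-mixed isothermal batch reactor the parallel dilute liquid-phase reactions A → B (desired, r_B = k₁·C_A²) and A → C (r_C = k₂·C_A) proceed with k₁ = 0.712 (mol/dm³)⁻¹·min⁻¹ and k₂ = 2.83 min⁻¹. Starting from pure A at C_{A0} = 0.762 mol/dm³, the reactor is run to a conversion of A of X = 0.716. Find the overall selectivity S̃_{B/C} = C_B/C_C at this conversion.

0.122

C_A = C_{A0}(1−X) = 0.2164 mol/dm³.
Along a PFR/batch, dC_C/dC_A = −r_C/(r_B+r_C) = −k₂/(k₂+k₁·C_A).
Integrating from C_{A0} to C_A: C_C = (2.83/0.712)·ln[(2.83+0.712·0.762)/(2.83+0.712·0.216)] = 3.975·ln(3.373/2.984) = 0.4864 mol/dm³.
Then C_B = (C_{A0}−C_A) − C_C = 0.5456 − 0.4864 = 0.05919 mol/dm³.
S̃_{B/C} = C_B/C_C = 0.05919/0.4864 = 0.122.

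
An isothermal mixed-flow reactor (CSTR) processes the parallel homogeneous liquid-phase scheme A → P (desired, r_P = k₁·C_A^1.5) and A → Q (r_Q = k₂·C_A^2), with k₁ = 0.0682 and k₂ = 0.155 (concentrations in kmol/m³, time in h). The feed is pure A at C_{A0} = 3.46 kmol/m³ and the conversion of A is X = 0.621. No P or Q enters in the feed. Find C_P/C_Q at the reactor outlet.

0.384

Exit C_A = C_{A0}(1−X) = 3.46×0.379 = 1.311 kmol/m³.
A CSTR operates uniformly at the exit composition, giving r_P = 0.1024 and r_Q = 0.2665 (each k·C_A^n at C_A = 1.311).
Overall selectivity = C_P/C_Q = r_Pτ/(r_Qτ) = r_P/r_Q = 0.384.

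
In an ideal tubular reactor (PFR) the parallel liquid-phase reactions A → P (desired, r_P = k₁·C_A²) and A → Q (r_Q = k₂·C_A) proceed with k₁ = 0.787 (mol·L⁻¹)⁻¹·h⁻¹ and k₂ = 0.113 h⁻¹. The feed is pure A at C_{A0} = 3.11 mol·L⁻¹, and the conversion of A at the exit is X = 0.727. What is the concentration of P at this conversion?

C_A = C_{A0}(1−X) = 0.8490 mol·L⁻¹.
Along a PFR/batch, dC_Q/dC_A = −r_Q/(r_P+r_Q) = −k₂/(k₂+k₁·C_A).
Integrating from C_{A0} to C_A: C_Q = (0.113/0.787)·ln[(0.113+0.787·3.11)/(0.113+0.787·0.849)] = 0.1436·ln(2.561/0.7812) = 0.1705 mol·L⁻¹.
Then C_P = (C_{A0}−C_A) − C_Q = 2.261 − 0.1705 = 2.091 mol·L⁻¹.

2.09 mol·L⁻¹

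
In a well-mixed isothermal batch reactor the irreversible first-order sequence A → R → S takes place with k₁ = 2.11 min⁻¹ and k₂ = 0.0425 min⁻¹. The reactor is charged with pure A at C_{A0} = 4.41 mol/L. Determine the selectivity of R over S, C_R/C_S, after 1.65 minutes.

18.7

Solving the coupled first-order balances gives C_R(t) = [k₁/(k₂−k₁)]·C_{A0}·(e^(−k₁t) − e^(−k₂t)).
e^(−k₁t) = e^(−2.11×1.65) = e^(−3.481) = 0.03076; e^(−k₂t) = e^(−0.07013) = 0.9323.
C_R = 2.11×4.41/(0.0425−2.11) × (0.03076−0.9323) = (-4.501)×(-0.9015) = 4.057 mol/L.
C_A = C_{A0}e^(−k₁t) = 0.1357 mol/L, so C_S = C_{A0}−C_A−C_R = 0.2169 mol/L; C_R/C_S = 18.7.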